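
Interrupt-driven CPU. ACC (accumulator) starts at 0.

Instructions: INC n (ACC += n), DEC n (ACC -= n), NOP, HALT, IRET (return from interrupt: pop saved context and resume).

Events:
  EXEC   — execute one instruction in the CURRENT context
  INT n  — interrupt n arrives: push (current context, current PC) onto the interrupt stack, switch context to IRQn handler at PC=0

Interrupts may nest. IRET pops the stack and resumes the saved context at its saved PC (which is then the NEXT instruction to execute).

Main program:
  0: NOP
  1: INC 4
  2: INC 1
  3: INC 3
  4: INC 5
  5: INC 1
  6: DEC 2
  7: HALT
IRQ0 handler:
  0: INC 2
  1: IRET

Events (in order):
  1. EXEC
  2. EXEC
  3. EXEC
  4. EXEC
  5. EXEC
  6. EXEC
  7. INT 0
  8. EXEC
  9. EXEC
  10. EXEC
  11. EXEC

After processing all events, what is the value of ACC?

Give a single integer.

Event 1 (EXEC): [MAIN] PC=0: NOP
Event 2 (EXEC): [MAIN] PC=1: INC 4 -> ACC=4
Event 3 (EXEC): [MAIN] PC=2: INC 1 -> ACC=5
Event 4 (EXEC): [MAIN] PC=3: INC 3 -> ACC=8
Event 5 (EXEC): [MAIN] PC=4: INC 5 -> ACC=13
Event 6 (EXEC): [MAIN] PC=5: INC 1 -> ACC=14
Event 7 (INT 0): INT 0 arrives: push (MAIN, PC=6), enter IRQ0 at PC=0 (depth now 1)
Event 8 (EXEC): [IRQ0] PC=0: INC 2 -> ACC=16
Event 9 (EXEC): [IRQ0] PC=1: IRET -> resume MAIN at PC=6 (depth now 0)
Event 10 (EXEC): [MAIN] PC=6: DEC 2 -> ACC=14
Event 11 (EXEC): [MAIN] PC=7: HALT

Answer: 14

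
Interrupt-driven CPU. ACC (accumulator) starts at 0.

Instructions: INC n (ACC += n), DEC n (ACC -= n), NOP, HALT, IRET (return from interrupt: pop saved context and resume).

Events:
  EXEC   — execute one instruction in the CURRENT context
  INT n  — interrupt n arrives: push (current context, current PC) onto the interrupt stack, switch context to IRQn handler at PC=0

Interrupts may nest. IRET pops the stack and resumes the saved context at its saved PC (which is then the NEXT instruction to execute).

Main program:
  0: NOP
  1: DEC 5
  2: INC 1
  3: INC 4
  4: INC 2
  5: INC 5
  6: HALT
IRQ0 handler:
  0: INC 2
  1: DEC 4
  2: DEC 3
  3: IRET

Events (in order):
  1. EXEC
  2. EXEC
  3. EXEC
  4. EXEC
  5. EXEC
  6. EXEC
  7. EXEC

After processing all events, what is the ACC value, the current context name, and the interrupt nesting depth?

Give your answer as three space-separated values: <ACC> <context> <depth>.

Event 1 (EXEC): [MAIN] PC=0: NOP
Event 2 (EXEC): [MAIN] PC=1: DEC 5 -> ACC=-5
Event 3 (EXEC): [MAIN] PC=2: INC 1 -> ACC=-4
Event 4 (EXEC): [MAIN] PC=3: INC 4 -> ACC=0
Event 5 (EXEC): [MAIN] PC=4: INC 2 -> ACC=2
Event 6 (EXEC): [MAIN] PC=5: INC 5 -> ACC=7
Event 7 (EXEC): [MAIN] PC=6: HALT

Answer: 7 MAIN 0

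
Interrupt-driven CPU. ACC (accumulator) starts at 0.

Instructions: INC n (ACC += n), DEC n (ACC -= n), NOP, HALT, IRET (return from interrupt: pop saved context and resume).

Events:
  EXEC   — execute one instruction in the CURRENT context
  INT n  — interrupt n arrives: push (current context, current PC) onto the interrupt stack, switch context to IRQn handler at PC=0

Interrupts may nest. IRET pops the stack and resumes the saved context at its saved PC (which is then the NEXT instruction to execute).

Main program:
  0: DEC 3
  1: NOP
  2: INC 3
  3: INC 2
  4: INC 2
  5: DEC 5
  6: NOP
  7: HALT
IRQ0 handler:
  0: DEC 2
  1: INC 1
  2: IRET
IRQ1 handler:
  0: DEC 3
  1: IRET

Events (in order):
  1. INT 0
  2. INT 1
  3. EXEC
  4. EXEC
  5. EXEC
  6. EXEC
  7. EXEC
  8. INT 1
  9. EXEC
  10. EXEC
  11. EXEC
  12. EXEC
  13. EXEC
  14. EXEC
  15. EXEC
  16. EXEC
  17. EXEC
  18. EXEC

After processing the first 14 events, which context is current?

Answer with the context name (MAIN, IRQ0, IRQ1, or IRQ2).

Event 1 (INT 0): INT 0 arrives: push (MAIN, PC=0), enter IRQ0 at PC=0 (depth now 1)
Event 2 (INT 1): INT 1 arrives: push (IRQ0, PC=0), enter IRQ1 at PC=0 (depth now 2)
Event 3 (EXEC): [IRQ1] PC=0: DEC 3 -> ACC=-3
Event 4 (EXEC): [IRQ1] PC=1: IRET -> resume IRQ0 at PC=0 (depth now 1)
Event 5 (EXEC): [IRQ0] PC=0: DEC 2 -> ACC=-5
Event 6 (EXEC): [IRQ0] PC=1: INC 1 -> ACC=-4
Event 7 (EXEC): [IRQ0] PC=2: IRET -> resume MAIN at PC=0 (depth now 0)
Event 8 (INT 1): INT 1 arrives: push (MAIN, PC=0), enter IRQ1 at PC=0 (depth now 1)
Event 9 (EXEC): [IRQ1] PC=0: DEC 3 -> ACC=-7
Event 10 (EXEC): [IRQ1] PC=1: IRET -> resume MAIN at PC=0 (depth now 0)
Event 11 (EXEC): [MAIN] PC=0: DEC 3 -> ACC=-10
Event 12 (EXEC): [MAIN] PC=1: NOP
Event 13 (EXEC): [MAIN] PC=2: INC 3 -> ACC=-7
Event 14 (EXEC): [MAIN] PC=3: INC 2 -> ACC=-5

Answer: MAIN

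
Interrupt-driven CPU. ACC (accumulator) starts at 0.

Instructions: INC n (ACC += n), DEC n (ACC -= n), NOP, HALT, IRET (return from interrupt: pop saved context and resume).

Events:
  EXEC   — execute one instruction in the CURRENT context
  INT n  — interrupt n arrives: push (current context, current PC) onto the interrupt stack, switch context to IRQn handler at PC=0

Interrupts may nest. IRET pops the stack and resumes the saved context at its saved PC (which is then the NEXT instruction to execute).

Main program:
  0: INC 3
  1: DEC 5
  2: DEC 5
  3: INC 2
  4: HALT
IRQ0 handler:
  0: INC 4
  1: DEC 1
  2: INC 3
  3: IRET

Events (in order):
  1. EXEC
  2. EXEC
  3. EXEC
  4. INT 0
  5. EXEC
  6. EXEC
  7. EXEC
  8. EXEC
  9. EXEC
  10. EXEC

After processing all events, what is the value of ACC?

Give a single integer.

Event 1 (EXEC): [MAIN] PC=0: INC 3 -> ACC=3
Event 2 (EXEC): [MAIN] PC=1: DEC 5 -> ACC=-2
Event 3 (EXEC): [MAIN] PC=2: DEC 5 -> ACC=-7
Event 4 (INT 0): INT 0 arrives: push (MAIN, PC=3), enter IRQ0 at PC=0 (depth now 1)
Event 5 (EXEC): [IRQ0] PC=0: INC 4 -> ACC=-3
Event 6 (EXEC): [IRQ0] PC=1: DEC 1 -> ACC=-4
Event 7 (EXEC): [IRQ0] PC=2: INC 3 -> ACC=-1
Event 8 (EXEC): [IRQ0] PC=3: IRET -> resume MAIN at PC=3 (depth now 0)
Event 9 (EXEC): [MAIN] PC=3: INC 2 -> ACC=1
Event 10 (EXEC): [MAIN] PC=4: HALT

Answer: 1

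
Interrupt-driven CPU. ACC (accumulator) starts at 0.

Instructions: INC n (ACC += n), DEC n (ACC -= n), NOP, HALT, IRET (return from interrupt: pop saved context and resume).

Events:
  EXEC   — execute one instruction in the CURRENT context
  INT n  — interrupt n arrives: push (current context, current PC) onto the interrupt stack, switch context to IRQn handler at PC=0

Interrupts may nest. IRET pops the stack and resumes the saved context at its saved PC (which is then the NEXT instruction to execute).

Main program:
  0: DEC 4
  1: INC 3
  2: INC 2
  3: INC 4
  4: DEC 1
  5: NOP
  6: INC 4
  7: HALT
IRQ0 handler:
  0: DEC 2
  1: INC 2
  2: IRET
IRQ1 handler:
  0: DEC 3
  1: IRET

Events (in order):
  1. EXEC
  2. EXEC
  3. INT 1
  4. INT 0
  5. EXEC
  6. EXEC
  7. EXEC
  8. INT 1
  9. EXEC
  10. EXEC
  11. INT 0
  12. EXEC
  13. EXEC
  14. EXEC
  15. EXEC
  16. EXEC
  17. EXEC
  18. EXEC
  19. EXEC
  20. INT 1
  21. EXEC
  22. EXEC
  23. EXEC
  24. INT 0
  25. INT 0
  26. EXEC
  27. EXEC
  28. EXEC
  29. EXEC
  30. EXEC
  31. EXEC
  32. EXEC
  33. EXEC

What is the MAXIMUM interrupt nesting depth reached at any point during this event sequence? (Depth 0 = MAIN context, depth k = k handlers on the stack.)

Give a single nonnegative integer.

Answer: 2

Derivation:
Event 1 (EXEC): [MAIN] PC=0: DEC 4 -> ACC=-4 [depth=0]
Event 2 (EXEC): [MAIN] PC=1: INC 3 -> ACC=-1 [depth=0]
Event 3 (INT 1): INT 1 arrives: push (MAIN, PC=2), enter IRQ1 at PC=0 (depth now 1) [depth=1]
Event 4 (INT 0): INT 0 arrives: push (IRQ1, PC=0), enter IRQ0 at PC=0 (depth now 2) [depth=2]
Event 5 (EXEC): [IRQ0] PC=0: DEC 2 -> ACC=-3 [depth=2]
Event 6 (EXEC): [IRQ0] PC=1: INC 2 -> ACC=-1 [depth=2]
Event 7 (EXEC): [IRQ0] PC=2: IRET -> resume IRQ1 at PC=0 (depth now 1) [depth=1]
Event 8 (INT 1): INT 1 arrives: push (IRQ1, PC=0), enter IRQ1 at PC=0 (depth now 2) [depth=2]
Event 9 (EXEC): [IRQ1] PC=0: DEC 3 -> ACC=-4 [depth=2]
Event 10 (EXEC): [IRQ1] PC=1: IRET -> resume IRQ1 at PC=0 (depth now 1) [depth=1]
Event 11 (INT 0): INT 0 arrives: push (IRQ1, PC=0), enter IRQ0 at PC=0 (depth now 2) [depth=2]
Event 12 (EXEC): [IRQ0] PC=0: DEC 2 -> ACC=-6 [depth=2]
Event 13 (EXEC): [IRQ0] PC=1: INC 2 -> ACC=-4 [depth=2]
Event 14 (EXEC): [IRQ0] PC=2: IRET -> resume IRQ1 at PC=0 (depth now 1) [depth=1]
Event 15 (EXEC): [IRQ1] PC=0: DEC 3 -> ACC=-7 [depth=1]
Event 16 (EXEC): [IRQ1] PC=1: IRET -> resume MAIN at PC=2 (depth now 0) [depth=0]
Event 17 (EXEC): [MAIN] PC=2: INC 2 -> ACC=-5 [depth=0]
Event 18 (EXEC): [MAIN] PC=3: INC 4 -> ACC=-1 [depth=0]
Event 19 (EXEC): [MAIN] PC=4: DEC 1 -> ACC=-2 [depth=0]
Event 20 (INT 1): INT 1 arrives: push (MAIN, PC=5), enter IRQ1 at PC=0 (depth now 1) [depth=1]
Event 21 (EXEC): [IRQ1] PC=0: DEC 3 -> ACC=-5 [depth=1]
Event 22 (EXEC): [IRQ1] PC=1: IRET -> resume MAIN at PC=5 (depth now 0) [depth=0]
Event 23 (EXEC): [MAIN] PC=5: NOP [depth=0]
Event 24 (INT 0): INT 0 arrives: push (MAIN, PC=6), enter IRQ0 at PC=0 (depth now 1) [depth=1]
Event 25 (INT 0): INT 0 arrives: push (IRQ0, PC=0), enter IRQ0 at PC=0 (depth now 2) [depth=2]
Event 26 (EXEC): [IRQ0] PC=0: DEC 2 -> ACC=-7 [depth=2]
Event 27 (EXEC): [IRQ0] PC=1: INC 2 -> ACC=-5 [depth=2]
Event 28 (EXEC): [IRQ0] PC=2: IRET -> resume IRQ0 at PC=0 (depth now 1) [depth=1]
Event 29 (EXEC): [IRQ0] PC=0: DEC 2 -> ACC=-7 [depth=1]
Event 30 (EXEC): [IRQ0] PC=1: INC 2 -> ACC=-5 [depth=1]
Event 31 (EXEC): [IRQ0] PC=2: IRET -> resume MAIN at PC=6 (depth now 0) [depth=0]
Event 32 (EXEC): [MAIN] PC=6: INC 4 -> ACC=-1 [depth=0]
Event 33 (EXEC): [MAIN] PC=7: HALT [depth=0]
Max depth observed: 2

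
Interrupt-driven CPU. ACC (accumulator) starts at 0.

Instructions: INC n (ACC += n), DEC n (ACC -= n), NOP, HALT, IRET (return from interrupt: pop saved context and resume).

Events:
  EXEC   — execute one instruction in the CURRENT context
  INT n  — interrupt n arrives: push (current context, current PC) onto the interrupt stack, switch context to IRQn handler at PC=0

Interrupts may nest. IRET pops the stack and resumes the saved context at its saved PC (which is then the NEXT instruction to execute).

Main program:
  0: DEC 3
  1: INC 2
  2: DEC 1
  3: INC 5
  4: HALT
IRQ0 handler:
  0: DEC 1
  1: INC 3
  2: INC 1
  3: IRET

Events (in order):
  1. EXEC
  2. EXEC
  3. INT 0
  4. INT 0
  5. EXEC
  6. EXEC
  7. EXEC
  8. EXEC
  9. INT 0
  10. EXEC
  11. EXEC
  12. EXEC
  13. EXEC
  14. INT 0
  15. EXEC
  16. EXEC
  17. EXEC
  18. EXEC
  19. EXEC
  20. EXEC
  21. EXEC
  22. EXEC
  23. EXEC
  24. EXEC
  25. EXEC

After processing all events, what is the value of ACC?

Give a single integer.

Answer: 15

Derivation:
Event 1 (EXEC): [MAIN] PC=0: DEC 3 -> ACC=-3
Event 2 (EXEC): [MAIN] PC=1: INC 2 -> ACC=-1
Event 3 (INT 0): INT 0 arrives: push (MAIN, PC=2), enter IRQ0 at PC=0 (depth now 1)
Event 4 (INT 0): INT 0 arrives: push (IRQ0, PC=0), enter IRQ0 at PC=0 (depth now 2)
Event 5 (EXEC): [IRQ0] PC=0: DEC 1 -> ACC=-2
Event 6 (EXEC): [IRQ0] PC=1: INC 3 -> ACC=1
Event 7 (EXEC): [IRQ0] PC=2: INC 1 -> ACC=2
Event 8 (EXEC): [IRQ0] PC=3: IRET -> resume IRQ0 at PC=0 (depth now 1)
Event 9 (INT 0): INT 0 arrives: push (IRQ0, PC=0), enter IRQ0 at PC=0 (depth now 2)
Event 10 (EXEC): [IRQ0] PC=0: DEC 1 -> ACC=1
Event 11 (EXEC): [IRQ0] PC=1: INC 3 -> ACC=4
Event 12 (EXEC): [IRQ0] PC=2: INC 1 -> ACC=5
Event 13 (EXEC): [IRQ0] PC=3: IRET -> resume IRQ0 at PC=0 (depth now 1)
Event 14 (INT 0): INT 0 arrives: push (IRQ0, PC=0), enter IRQ0 at PC=0 (depth now 2)
Event 15 (EXEC): [IRQ0] PC=0: DEC 1 -> ACC=4
Event 16 (EXEC): [IRQ0] PC=1: INC 3 -> ACC=7
Event 17 (EXEC): [IRQ0] PC=2: INC 1 -> ACC=8
Event 18 (EXEC): [IRQ0] PC=3: IRET -> resume IRQ0 at PC=0 (depth now 1)
Event 19 (EXEC): [IRQ0] PC=0: DEC 1 -> ACC=7
Event 20 (EXEC): [IRQ0] PC=1: INC 3 -> ACC=10
Event 21 (EXEC): [IRQ0] PC=2: INC 1 -> ACC=11
Event 22 (EXEC): [IRQ0] PC=3: IRET -> resume MAIN at PC=2 (depth now 0)
Event 23 (EXEC): [MAIN] PC=2: DEC 1 -> ACC=10
Event 24 (EXEC): [MAIN] PC=3: INC 5 -> ACC=15
Event 25 (EXEC): [MAIN] PC=4: HALT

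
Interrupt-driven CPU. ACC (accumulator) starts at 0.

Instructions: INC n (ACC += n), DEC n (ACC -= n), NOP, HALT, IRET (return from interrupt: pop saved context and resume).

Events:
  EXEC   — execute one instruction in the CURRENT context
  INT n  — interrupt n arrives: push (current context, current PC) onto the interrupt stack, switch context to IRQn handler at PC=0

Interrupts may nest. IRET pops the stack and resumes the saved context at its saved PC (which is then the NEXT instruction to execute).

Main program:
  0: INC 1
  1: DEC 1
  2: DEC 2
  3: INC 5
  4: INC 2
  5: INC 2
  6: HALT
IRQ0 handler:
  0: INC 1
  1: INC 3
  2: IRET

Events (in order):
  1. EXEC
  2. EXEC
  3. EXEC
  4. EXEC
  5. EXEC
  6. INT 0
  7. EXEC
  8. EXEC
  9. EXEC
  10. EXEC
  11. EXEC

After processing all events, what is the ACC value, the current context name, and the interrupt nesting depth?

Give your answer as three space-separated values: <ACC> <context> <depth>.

Event 1 (EXEC): [MAIN] PC=0: INC 1 -> ACC=1
Event 2 (EXEC): [MAIN] PC=1: DEC 1 -> ACC=0
Event 3 (EXEC): [MAIN] PC=2: DEC 2 -> ACC=-2
Event 4 (EXEC): [MAIN] PC=3: INC 5 -> ACC=3
Event 5 (EXEC): [MAIN] PC=4: INC 2 -> ACC=5
Event 6 (INT 0): INT 0 arrives: push (MAIN, PC=5), enter IRQ0 at PC=0 (depth now 1)
Event 7 (EXEC): [IRQ0] PC=0: INC 1 -> ACC=6
Event 8 (EXEC): [IRQ0] PC=1: INC 3 -> ACC=9
Event 9 (EXEC): [IRQ0] PC=2: IRET -> resume MAIN at PC=5 (depth now 0)
Event 10 (EXEC): [MAIN] PC=5: INC 2 -> ACC=11
Event 11 (EXEC): [MAIN] PC=6: HALT

Answer: 11 MAIN 0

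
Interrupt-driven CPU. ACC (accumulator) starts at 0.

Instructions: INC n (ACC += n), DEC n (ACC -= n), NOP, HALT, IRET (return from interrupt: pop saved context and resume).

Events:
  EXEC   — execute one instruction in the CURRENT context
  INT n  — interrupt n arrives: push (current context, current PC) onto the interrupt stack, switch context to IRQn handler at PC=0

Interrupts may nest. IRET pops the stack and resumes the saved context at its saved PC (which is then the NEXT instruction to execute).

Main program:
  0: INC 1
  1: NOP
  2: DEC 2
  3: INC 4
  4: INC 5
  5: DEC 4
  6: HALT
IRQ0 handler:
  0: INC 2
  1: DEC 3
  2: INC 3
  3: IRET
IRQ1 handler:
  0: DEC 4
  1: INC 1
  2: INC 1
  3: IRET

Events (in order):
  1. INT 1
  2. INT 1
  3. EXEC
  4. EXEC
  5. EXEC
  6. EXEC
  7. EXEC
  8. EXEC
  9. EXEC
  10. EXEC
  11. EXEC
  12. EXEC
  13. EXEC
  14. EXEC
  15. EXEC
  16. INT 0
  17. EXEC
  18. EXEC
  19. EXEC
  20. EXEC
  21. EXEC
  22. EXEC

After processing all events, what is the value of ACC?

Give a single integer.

Answer: 2

Derivation:
Event 1 (INT 1): INT 1 arrives: push (MAIN, PC=0), enter IRQ1 at PC=0 (depth now 1)
Event 2 (INT 1): INT 1 arrives: push (IRQ1, PC=0), enter IRQ1 at PC=0 (depth now 2)
Event 3 (EXEC): [IRQ1] PC=0: DEC 4 -> ACC=-4
Event 4 (EXEC): [IRQ1] PC=1: INC 1 -> ACC=-3
Event 5 (EXEC): [IRQ1] PC=2: INC 1 -> ACC=-2
Event 6 (EXEC): [IRQ1] PC=3: IRET -> resume IRQ1 at PC=0 (depth now 1)
Event 7 (EXEC): [IRQ1] PC=0: DEC 4 -> ACC=-6
Event 8 (EXEC): [IRQ1] PC=1: INC 1 -> ACC=-5
Event 9 (EXEC): [IRQ1] PC=2: INC 1 -> ACC=-4
Event 10 (EXEC): [IRQ1] PC=3: IRET -> resume MAIN at PC=0 (depth now 0)
Event 11 (EXEC): [MAIN] PC=0: INC 1 -> ACC=-3
Event 12 (EXEC): [MAIN] PC=1: NOP
Event 13 (EXEC): [MAIN] PC=2: DEC 2 -> ACC=-5
Event 14 (EXEC): [MAIN] PC=3: INC 4 -> ACC=-1
Event 15 (EXEC): [MAIN] PC=4: INC 5 -> ACC=4
Event 16 (INT 0): INT 0 arrives: push (MAIN, PC=5), enter IRQ0 at PC=0 (depth now 1)
Event 17 (EXEC): [IRQ0] PC=0: INC 2 -> ACC=6
Event 18 (EXEC): [IRQ0] PC=1: DEC 3 -> ACC=3
Event 19 (EXEC): [IRQ0] PC=2: INC 3 -> ACC=6
Event 20 (EXEC): [IRQ0] PC=3: IRET -> resume MAIN at PC=5 (depth now 0)
Event 21 (EXEC): [MAIN] PC=5: DEC 4 -> ACC=2
Event 22 (EXEC): [MAIN] PC=6: HALT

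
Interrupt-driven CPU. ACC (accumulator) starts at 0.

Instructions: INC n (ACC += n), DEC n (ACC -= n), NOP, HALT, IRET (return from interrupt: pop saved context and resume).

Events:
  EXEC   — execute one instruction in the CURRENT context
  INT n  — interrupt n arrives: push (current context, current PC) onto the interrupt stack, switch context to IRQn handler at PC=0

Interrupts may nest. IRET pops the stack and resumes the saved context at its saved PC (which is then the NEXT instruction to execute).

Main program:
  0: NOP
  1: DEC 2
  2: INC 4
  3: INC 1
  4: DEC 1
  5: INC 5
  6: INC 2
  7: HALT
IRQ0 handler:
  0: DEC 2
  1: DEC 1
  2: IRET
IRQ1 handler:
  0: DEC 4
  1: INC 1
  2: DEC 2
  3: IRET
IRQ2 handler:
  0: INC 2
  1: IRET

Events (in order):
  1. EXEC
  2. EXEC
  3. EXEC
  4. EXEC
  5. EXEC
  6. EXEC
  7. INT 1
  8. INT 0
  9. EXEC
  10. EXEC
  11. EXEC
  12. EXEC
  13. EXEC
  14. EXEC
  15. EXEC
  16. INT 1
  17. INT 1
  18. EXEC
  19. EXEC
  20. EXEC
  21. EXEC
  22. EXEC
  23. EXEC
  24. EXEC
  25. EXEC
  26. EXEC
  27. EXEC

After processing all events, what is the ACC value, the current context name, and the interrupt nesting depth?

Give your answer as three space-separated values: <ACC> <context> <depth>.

Answer: -9 MAIN 0

Derivation:
Event 1 (EXEC): [MAIN] PC=0: NOP
Event 2 (EXEC): [MAIN] PC=1: DEC 2 -> ACC=-2
Event 3 (EXEC): [MAIN] PC=2: INC 4 -> ACC=2
Event 4 (EXEC): [MAIN] PC=3: INC 1 -> ACC=3
Event 5 (EXEC): [MAIN] PC=4: DEC 1 -> ACC=2
Event 6 (EXEC): [MAIN] PC=5: INC 5 -> ACC=7
Event 7 (INT 1): INT 1 arrives: push (MAIN, PC=6), enter IRQ1 at PC=0 (depth now 1)
Event 8 (INT 0): INT 0 arrives: push (IRQ1, PC=0), enter IRQ0 at PC=0 (depth now 2)
Event 9 (EXEC): [IRQ0] PC=0: DEC 2 -> ACC=5
Event 10 (EXEC): [IRQ0] PC=1: DEC 1 -> ACC=4
Event 11 (EXEC): [IRQ0] PC=2: IRET -> resume IRQ1 at PC=0 (depth now 1)
Event 12 (EXEC): [IRQ1] PC=0: DEC 4 -> ACC=0
Event 13 (EXEC): [IRQ1] PC=1: INC 1 -> ACC=1
Event 14 (EXEC): [IRQ1] PC=2: DEC 2 -> ACC=-1
Event 15 (EXEC): [IRQ1] PC=3: IRET -> resume MAIN at PC=6 (depth now 0)
Event 16 (INT 1): INT 1 arrives: push (MAIN, PC=6), enter IRQ1 at PC=0 (depth now 1)
Event 17 (INT 1): INT 1 arrives: push (IRQ1, PC=0), enter IRQ1 at PC=0 (depth now 2)
Event 18 (EXEC): [IRQ1] PC=0: DEC 4 -> ACC=-5
Event 19 (EXEC): [IRQ1] PC=1: INC 1 -> ACC=-4
Event 20 (EXEC): [IRQ1] PC=2: DEC 2 -> ACC=-6
Event 21 (EXEC): [IRQ1] PC=3: IRET -> resume IRQ1 at PC=0 (depth now 1)
Event 22 (EXEC): [IRQ1] PC=0: DEC 4 -> ACC=-10
Event 23 (EXEC): [IRQ1] PC=1: INC 1 -> ACC=-9
Event 24 (EXEC): [IRQ1] PC=2: DEC 2 -> ACC=-11
Event 25 (EXEC): [IRQ1] PC=3: IRET -> resume MAIN at PC=6 (depth now 0)
Event 26 (EXEC): [MAIN] PC=6: INC 2 -> ACC=-9
Event 27 (EXEC): [MAIN] PC=7: HALT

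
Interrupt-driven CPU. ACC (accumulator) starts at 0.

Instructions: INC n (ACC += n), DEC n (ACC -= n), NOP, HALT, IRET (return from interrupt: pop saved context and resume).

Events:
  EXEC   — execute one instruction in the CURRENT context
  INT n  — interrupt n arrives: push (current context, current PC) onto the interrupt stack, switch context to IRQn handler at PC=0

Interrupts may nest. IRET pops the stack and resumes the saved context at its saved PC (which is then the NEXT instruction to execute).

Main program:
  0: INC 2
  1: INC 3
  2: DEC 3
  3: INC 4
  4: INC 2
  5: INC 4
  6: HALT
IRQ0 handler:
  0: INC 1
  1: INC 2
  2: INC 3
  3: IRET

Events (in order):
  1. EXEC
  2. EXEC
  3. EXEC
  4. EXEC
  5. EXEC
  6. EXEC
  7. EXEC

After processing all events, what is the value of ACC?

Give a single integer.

Answer: 12

Derivation:
Event 1 (EXEC): [MAIN] PC=0: INC 2 -> ACC=2
Event 2 (EXEC): [MAIN] PC=1: INC 3 -> ACC=5
Event 3 (EXEC): [MAIN] PC=2: DEC 3 -> ACC=2
Event 4 (EXEC): [MAIN] PC=3: INC 4 -> ACC=6
Event 5 (EXEC): [MAIN] PC=4: INC 2 -> ACC=8
Event 6 (EXEC): [MAIN] PC=5: INC 4 -> ACC=12
Event 7 (EXEC): [MAIN] PC=6: HALT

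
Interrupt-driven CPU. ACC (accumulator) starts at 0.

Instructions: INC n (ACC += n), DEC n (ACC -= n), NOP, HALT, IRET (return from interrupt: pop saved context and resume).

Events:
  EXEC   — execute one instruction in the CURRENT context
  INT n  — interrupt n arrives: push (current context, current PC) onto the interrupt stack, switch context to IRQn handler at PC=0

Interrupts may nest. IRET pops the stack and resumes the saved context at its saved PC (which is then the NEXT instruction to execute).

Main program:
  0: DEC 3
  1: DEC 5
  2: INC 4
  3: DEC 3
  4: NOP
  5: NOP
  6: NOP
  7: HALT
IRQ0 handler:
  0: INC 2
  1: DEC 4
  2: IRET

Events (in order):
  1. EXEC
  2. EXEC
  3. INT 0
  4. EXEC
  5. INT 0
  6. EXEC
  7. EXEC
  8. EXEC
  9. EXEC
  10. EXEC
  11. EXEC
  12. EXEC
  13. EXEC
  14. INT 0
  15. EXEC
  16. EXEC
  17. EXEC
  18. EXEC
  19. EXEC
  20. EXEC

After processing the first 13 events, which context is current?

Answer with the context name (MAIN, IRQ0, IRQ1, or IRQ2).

Answer: MAIN

Derivation:
Event 1 (EXEC): [MAIN] PC=0: DEC 3 -> ACC=-3
Event 2 (EXEC): [MAIN] PC=1: DEC 5 -> ACC=-8
Event 3 (INT 0): INT 0 arrives: push (MAIN, PC=2), enter IRQ0 at PC=0 (depth now 1)
Event 4 (EXEC): [IRQ0] PC=0: INC 2 -> ACC=-6
Event 5 (INT 0): INT 0 arrives: push (IRQ0, PC=1), enter IRQ0 at PC=0 (depth now 2)
Event 6 (EXEC): [IRQ0] PC=0: INC 2 -> ACC=-4
Event 7 (EXEC): [IRQ0] PC=1: DEC 4 -> ACC=-8
Event 8 (EXEC): [IRQ0] PC=2: IRET -> resume IRQ0 at PC=1 (depth now 1)
Event 9 (EXEC): [IRQ0] PC=1: DEC 4 -> ACC=-12
Event 10 (EXEC): [IRQ0] PC=2: IRET -> resume MAIN at PC=2 (depth now 0)
Event 11 (EXEC): [MAIN] PC=2: INC 4 -> ACC=-8
Event 12 (EXEC): [MAIN] PC=3: DEC 3 -> ACC=-11
Event 13 (EXEC): [MAIN] PC=4: NOP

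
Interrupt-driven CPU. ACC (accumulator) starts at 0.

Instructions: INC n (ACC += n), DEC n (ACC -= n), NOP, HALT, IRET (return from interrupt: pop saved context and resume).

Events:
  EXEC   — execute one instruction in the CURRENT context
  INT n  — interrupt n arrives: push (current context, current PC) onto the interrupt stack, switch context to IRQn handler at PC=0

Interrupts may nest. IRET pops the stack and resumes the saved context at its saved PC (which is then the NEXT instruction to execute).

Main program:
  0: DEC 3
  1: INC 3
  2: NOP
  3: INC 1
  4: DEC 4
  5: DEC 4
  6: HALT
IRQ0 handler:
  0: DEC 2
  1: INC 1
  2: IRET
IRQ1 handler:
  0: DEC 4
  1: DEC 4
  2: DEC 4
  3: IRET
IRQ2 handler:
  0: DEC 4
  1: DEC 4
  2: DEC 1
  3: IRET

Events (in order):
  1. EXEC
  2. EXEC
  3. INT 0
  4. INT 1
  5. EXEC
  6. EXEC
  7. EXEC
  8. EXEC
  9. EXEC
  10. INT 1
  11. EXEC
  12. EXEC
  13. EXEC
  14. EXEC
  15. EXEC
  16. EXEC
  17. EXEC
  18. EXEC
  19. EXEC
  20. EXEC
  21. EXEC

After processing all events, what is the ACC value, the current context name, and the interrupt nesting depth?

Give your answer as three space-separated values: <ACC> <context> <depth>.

Event 1 (EXEC): [MAIN] PC=0: DEC 3 -> ACC=-3
Event 2 (EXEC): [MAIN] PC=1: INC 3 -> ACC=0
Event 3 (INT 0): INT 0 arrives: push (MAIN, PC=2), enter IRQ0 at PC=0 (depth now 1)
Event 4 (INT 1): INT 1 arrives: push (IRQ0, PC=0), enter IRQ1 at PC=0 (depth now 2)
Event 5 (EXEC): [IRQ1] PC=0: DEC 4 -> ACC=-4
Event 6 (EXEC): [IRQ1] PC=1: DEC 4 -> ACC=-8
Event 7 (EXEC): [IRQ1] PC=2: DEC 4 -> ACC=-12
Event 8 (EXEC): [IRQ1] PC=3: IRET -> resume IRQ0 at PC=0 (depth now 1)
Event 9 (EXEC): [IRQ0] PC=0: DEC 2 -> ACC=-14
Event 10 (INT 1): INT 1 arrives: push (IRQ0, PC=1), enter IRQ1 at PC=0 (depth now 2)
Event 11 (EXEC): [IRQ1] PC=0: DEC 4 -> ACC=-18
Event 12 (EXEC): [IRQ1] PC=1: DEC 4 -> ACC=-22
Event 13 (EXEC): [IRQ1] PC=2: DEC 4 -> ACC=-26
Event 14 (EXEC): [IRQ1] PC=3: IRET -> resume IRQ0 at PC=1 (depth now 1)
Event 15 (EXEC): [IRQ0] PC=1: INC 1 -> ACC=-25
Event 16 (EXEC): [IRQ0] PC=2: IRET -> resume MAIN at PC=2 (depth now 0)
Event 17 (EXEC): [MAIN] PC=2: NOP
Event 18 (EXEC): [MAIN] PC=3: INC 1 -> ACC=-24
Event 19 (EXEC): [MAIN] PC=4: DEC 4 -> ACC=-28
Event 20 (EXEC): [MAIN] PC=5: DEC 4 -> ACC=-32
Event 21 (EXEC): [MAIN] PC=6: HALT

Answer: -32 MAIN 0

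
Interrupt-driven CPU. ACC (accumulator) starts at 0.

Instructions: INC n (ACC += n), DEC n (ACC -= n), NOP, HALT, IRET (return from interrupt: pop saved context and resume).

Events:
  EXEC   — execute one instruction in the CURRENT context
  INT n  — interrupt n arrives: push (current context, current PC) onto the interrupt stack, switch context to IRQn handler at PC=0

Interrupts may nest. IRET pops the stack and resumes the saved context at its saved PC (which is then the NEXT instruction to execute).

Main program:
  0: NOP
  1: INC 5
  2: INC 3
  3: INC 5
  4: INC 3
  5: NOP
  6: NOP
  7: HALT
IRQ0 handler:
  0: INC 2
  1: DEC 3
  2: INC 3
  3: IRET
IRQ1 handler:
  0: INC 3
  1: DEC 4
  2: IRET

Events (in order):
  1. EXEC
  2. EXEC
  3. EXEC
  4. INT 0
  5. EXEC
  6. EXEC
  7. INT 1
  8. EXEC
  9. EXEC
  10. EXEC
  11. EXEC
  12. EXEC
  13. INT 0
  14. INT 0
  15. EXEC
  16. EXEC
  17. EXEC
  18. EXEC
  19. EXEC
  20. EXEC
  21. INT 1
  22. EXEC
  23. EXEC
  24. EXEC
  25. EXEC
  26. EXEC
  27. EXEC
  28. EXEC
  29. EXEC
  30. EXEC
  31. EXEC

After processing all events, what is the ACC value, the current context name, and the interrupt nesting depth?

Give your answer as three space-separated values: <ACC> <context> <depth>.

Event 1 (EXEC): [MAIN] PC=0: NOP
Event 2 (EXEC): [MAIN] PC=1: INC 5 -> ACC=5
Event 3 (EXEC): [MAIN] PC=2: INC 3 -> ACC=8
Event 4 (INT 0): INT 0 arrives: push (MAIN, PC=3), enter IRQ0 at PC=0 (depth now 1)
Event 5 (EXEC): [IRQ0] PC=0: INC 2 -> ACC=10
Event 6 (EXEC): [IRQ0] PC=1: DEC 3 -> ACC=7
Event 7 (INT 1): INT 1 arrives: push (IRQ0, PC=2), enter IRQ1 at PC=0 (depth now 2)
Event 8 (EXEC): [IRQ1] PC=0: INC 3 -> ACC=10
Event 9 (EXEC): [IRQ1] PC=1: DEC 4 -> ACC=6
Event 10 (EXEC): [IRQ1] PC=2: IRET -> resume IRQ0 at PC=2 (depth now 1)
Event 11 (EXEC): [IRQ0] PC=2: INC 3 -> ACC=9
Event 12 (EXEC): [IRQ0] PC=3: IRET -> resume MAIN at PC=3 (depth now 0)
Event 13 (INT 0): INT 0 arrives: push (MAIN, PC=3), enter IRQ0 at PC=0 (depth now 1)
Event 14 (INT 0): INT 0 arrives: push (IRQ0, PC=0), enter IRQ0 at PC=0 (depth now 2)
Event 15 (EXEC): [IRQ0] PC=0: INC 2 -> ACC=11
Event 16 (EXEC): [IRQ0] PC=1: DEC 3 -> ACC=8
Event 17 (EXEC): [IRQ0] PC=2: INC 3 -> ACC=11
Event 18 (EXEC): [IRQ0] PC=3: IRET -> resume IRQ0 at PC=0 (depth now 1)
Event 19 (EXEC): [IRQ0] PC=0: INC 2 -> ACC=13
Event 20 (EXEC): [IRQ0] PC=1: DEC 3 -> ACC=10
Event 21 (INT 1): INT 1 arrives: push (IRQ0, PC=2), enter IRQ1 at PC=0 (depth now 2)
Event 22 (EXEC): [IRQ1] PC=0: INC 3 -> ACC=13
Event 23 (EXEC): [IRQ1] PC=1: DEC 4 -> ACC=9
Event 24 (EXEC): [IRQ1] PC=2: IRET -> resume IRQ0 at PC=2 (depth now 1)
Event 25 (EXEC): [IRQ0] PC=2: INC 3 -> ACC=12
Event 26 (EXEC): [IRQ0] PC=3: IRET -> resume MAIN at PC=3 (depth now 0)
Event 27 (EXEC): [MAIN] PC=3: INC 5 -> ACC=17
Event 28 (EXEC): [MAIN] PC=4: INC 3 -> ACC=20
Event 29 (EXEC): [MAIN] PC=5: NOP
Event 30 (EXEC): [MAIN] PC=6: NOP
Event 31 (EXEC): [MAIN] PC=7: HALT

Answer: 20 MAIN 0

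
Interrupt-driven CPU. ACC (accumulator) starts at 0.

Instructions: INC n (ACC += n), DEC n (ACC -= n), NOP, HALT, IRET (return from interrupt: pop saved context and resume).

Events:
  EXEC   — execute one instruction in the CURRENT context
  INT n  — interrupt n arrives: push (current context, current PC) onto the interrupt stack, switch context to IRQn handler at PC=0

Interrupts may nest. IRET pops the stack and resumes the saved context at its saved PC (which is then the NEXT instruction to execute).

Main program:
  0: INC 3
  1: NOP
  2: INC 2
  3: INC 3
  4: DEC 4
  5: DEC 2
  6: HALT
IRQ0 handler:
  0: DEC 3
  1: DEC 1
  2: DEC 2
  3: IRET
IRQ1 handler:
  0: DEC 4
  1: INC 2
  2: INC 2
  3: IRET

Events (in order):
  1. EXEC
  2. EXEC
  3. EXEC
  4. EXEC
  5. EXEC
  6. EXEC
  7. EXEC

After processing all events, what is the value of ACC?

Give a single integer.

Event 1 (EXEC): [MAIN] PC=0: INC 3 -> ACC=3
Event 2 (EXEC): [MAIN] PC=1: NOP
Event 3 (EXEC): [MAIN] PC=2: INC 2 -> ACC=5
Event 4 (EXEC): [MAIN] PC=3: INC 3 -> ACC=8
Event 5 (EXEC): [MAIN] PC=4: DEC 4 -> ACC=4
Event 6 (EXEC): [MAIN] PC=5: DEC 2 -> ACC=2
Event 7 (EXEC): [MAIN] PC=6: HALT

Answer: 2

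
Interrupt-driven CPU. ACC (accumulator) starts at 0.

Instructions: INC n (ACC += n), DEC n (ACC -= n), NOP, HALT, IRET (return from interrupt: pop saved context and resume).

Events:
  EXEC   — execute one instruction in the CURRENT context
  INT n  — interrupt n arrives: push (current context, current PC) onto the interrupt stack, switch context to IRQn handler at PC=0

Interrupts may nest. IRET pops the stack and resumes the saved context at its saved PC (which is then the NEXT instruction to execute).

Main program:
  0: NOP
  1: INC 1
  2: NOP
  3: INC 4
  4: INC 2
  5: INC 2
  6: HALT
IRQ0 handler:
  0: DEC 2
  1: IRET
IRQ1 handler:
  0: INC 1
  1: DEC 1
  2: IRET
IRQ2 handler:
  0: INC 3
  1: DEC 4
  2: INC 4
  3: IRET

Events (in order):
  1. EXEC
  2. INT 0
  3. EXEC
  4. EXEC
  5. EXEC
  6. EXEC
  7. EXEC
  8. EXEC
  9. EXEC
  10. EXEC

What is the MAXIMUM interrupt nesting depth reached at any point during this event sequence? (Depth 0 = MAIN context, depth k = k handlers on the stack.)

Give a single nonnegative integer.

Answer: 1

Derivation:
Event 1 (EXEC): [MAIN] PC=0: NOP [depth=0]
Event 2 (INT 0): INT 0 arrives: push (MAIN, PC=1), enter IRQ0 at PC=0 (depth now 1) [depth=1]
Event 3 (EXEC): [IRQ0] PC=0: DEC 2 -> ACC=-2 [depth=1]
Event 4 (EXEC): [IRQ0] PC=1: IRET -> resume MAIN at PC=1 (depth now 0) [depth=0]
Event 5 (EXEC): [MAIN] PC=1: INC 1 -> ACC=-1 [depth=0]
Event 6 (EXEC): [MAIN] PC=2: NOP [depth=0]
Event 7 (EXEC): [MAIN] PC=3: INC 4 -> ACC=3 [depth=0]
Event 8 (EXEC): [MAIN] PC=4: INC 2 -> ACC=5 [depth=0]
Event 9 (EXEC): [MAIN] PC=5: INC 2 -> ACC=7 [depth=0]
Event 10 (EXEC): [MAIN] PC=6: HALT [depth=0]
Max depth observed: 1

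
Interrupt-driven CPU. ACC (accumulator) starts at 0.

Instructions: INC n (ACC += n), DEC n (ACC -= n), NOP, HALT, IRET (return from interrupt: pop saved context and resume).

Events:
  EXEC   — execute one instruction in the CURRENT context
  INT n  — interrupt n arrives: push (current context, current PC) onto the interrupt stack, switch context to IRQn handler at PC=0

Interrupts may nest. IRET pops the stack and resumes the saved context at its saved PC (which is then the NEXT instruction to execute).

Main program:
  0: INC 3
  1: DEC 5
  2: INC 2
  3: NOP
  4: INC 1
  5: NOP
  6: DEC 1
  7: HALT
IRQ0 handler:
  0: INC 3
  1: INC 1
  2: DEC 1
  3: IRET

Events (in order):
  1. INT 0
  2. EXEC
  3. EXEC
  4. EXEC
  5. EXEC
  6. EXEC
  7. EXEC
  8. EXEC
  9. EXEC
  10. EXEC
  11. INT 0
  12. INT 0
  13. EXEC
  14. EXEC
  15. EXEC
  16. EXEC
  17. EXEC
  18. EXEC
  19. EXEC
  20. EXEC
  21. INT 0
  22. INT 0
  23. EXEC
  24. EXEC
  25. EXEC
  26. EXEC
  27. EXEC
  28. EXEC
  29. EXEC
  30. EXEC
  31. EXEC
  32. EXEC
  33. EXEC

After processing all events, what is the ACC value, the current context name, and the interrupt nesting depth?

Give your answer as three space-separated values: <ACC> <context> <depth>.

Answer: 15 MAIN 0

Derivation:
Event 1 (INT 0): INT 0 arrives: push (MAIN, PC=0), enter IRQ0 at PC=0 (depth now 1)
Event 2 (EXEC): [IRQ0] PC=0: INC 3 -> ACC=3
Event 3 (EXEC): [IRQ0] PC=1: INC 1 -> ACC=4
Event 4 (EXEC): [IRQ0] PC=2: DEC 1 -> ACC=3
Event 5 (EXEC): [IRQ0] PC=3: IRET -> resume MAIN at PC=0 (depth now 0)
Event 6 (EXEC): [MAIN] PC=0: INC 3 -> ACC=6
Event 7 (EXEC): [MAIN] PC=1: DEC 5 -> ACC=1
Event 8 (EXEC): [MAIN] PC=2: INC 2 -> ACC=3
Event 9 (EXEC): [MAIN] PC=3: NOP
Event 10 (EXEC): [MAIN] PC=4: INC 1 -> ACC=4
Event 11 (INT 0): INT 0 arrives: push (MAIN, PC=5), enter IRQ0 at PC=0 (depth now 1)
Event 12 (INT 0): INT 0 arrives: push (IRQ0, PC=0), enter IRQ0 at PC=0 (depth now 2)
Event 13 (EXEC): [IRQ0] PC=0: INC 3 -> ACC=7
Event 14 (EXEC): [IRQ0] PC=1: INC 1 -> ACC=8
Event 15 (EXEC): [IRQ0] PC=2: DEC 1 -> ACC=7
Event 16 (EXEC): [IRQ0] PC=3: IRET -> resume IRQ0 at PC=0 (depth now 1)
Event 17 (EXEC): [IRQ0] PC=0: INC 3 -> ACC=10
Event 18 (EXEC): [IRQ0] PC=1: INC 1 -> ACC=11
Event 19 (EXEC): [IRQ0] PC=2: DEC 1 -> ACC=10
Event 20 (EXEC): [IRQ0] PC=3: IRET -> resume MAIN at PC=5 (depth now 0)
Event 21 (INT 0): INT 0 arrives: push (MAIN, PC=5), enter IRQ0 at PC=0 (depth now 1)
Event 22 (INT 0): INT 0 arrives: push (IRQ0, PC=0), enter IRQ0 at PC=0 (depth now 2)
Event 23 (EXEC): [IRQ0] PC=0: INC 3 -> ACC=13
Event 24 (EXEC): [IRQ0] PC=1: INC 1 -> ACC=14
Event 25 (EXEC): [IRQ0] PC=2: DEC 1 -> ACC=13
Event 26 (EXEC): [IRQ0] PC=3: IRET -> resume IRQ0 at PC=0 (depth now 1)
Event 27 (EXEC): [IRQ0] PC=0: INC 3 -> ACC=16
Event 28 (EXEC): [IRQ0] PC=1: INC 1 -> ACC=17
Event 29 (EXEC): [IRQ0] PC=2: DEC 1 -> ACC=16
Event 30 (EXEC): [IRQ0] PC=3: IRET -> resume MAIN at PC=5 (depth now 0)
Event 31 (EXEC): [MAIN] PC=5: NOP
Event 32 (EXEC): [MAIN] PC=6: DEC 1 -> ACC=15
Event 33 (EXEC): [MAIN] PC=7: HALT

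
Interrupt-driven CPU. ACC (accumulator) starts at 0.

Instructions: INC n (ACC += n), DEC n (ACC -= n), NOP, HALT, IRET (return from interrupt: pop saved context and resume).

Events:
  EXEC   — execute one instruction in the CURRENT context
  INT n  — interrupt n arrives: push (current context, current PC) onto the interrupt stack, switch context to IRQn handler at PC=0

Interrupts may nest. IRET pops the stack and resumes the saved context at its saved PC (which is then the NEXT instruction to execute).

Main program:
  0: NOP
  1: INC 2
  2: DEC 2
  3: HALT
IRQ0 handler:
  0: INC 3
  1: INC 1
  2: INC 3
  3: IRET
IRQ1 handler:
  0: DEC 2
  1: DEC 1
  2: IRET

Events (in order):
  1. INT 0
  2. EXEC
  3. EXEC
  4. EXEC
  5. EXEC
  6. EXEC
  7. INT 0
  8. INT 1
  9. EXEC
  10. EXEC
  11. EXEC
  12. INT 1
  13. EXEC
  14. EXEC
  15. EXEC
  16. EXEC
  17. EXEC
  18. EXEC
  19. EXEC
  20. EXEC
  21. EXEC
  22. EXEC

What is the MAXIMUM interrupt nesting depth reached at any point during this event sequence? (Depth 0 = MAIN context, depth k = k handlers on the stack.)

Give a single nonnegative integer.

Event 1 (INT 0): INT 0 arrives: push (MAIN, PC=0), enter IRQ0 at PC=0 (depth now 1) [depth=1]
Event 2 (EXEC): [IRQ0] PC=0: INC 3 -> ACC=3 [depth=1]
Event 3 (EXEC): [IRQ0] PC=1: INC 1 -> ACC=4 [depth=1]
Event 4 (EXEC): [IRQ0] PC=2: INC 3 -> ACC=7 [depth=1]
Event 5 (EXEC): [IRQ0] PC=3: IRET -> resume MAIN at PC=0 (depth now 0) [depth=0]
Event 6 (EXEC): [MAIN] PC=0: NOP [depth=0]
Event 7 (INT 0): INT 0 arrives: push (MAIN, PC=1), enter IRQ0 at PC=0 (depth now 1) [depth=1]
Event 8 (INT 1): INT 1 arrives: push (IRQ0, PC=0), enter IRQ1 at PC=0 (depth now 2) [depth=2]
Event 9 (EXEC): [IRQ1] PC=0: DEC 2 -> ACC=5 [depth=2]
Event 10 (EXEC): [IRQ1] PC=1: DEC 1 -> ACC=4 [depth=2]
Event 11 (EXEC): [IRQ1] PC=2: IRET -> resume IRQ0 at PC=0 (depth now 1) [depth=1]
Event 12 (INT 1): INT 1 arrives: push (IRQ0, PC=0), enter IRQ1 at PC=0 (depth now 2) [depth=2]
Event 13 (EXEC): [IRQ1] PC=0: DEC 2 -> ACC=2 [depth=2]
Event 14 (EXEC): [IRQ1] PC=1: DEC 1 -> ACC=1 [depth=2]
Event 15 (EXEC): [IRQ1] PC=2: IRET -> resume IRQ0 at PC=0 (depth now 1) [depth=1]
Event 16 (EXEC): [IRQ0] PC=0: INC 3 -> ACC=4 [depth=1]
Event 17 (EXEC): [IRQ0] PC=1: INC 1 -> ACC=5 [depth=1]
Event 18 (EXEC): [IRQ0] PC=2: INC 3 -> ACC=8 [depth=1]
Event 19 (EXEC): [IRQ0] PC=3: IRET -> resume MAIN at PC=1 (depth now 0) [depth=0]
Event 20 (EXEC): [MAIN] PC=1: INC 2 -> ACC=10 [depth=0]
Event 21 (EXEC): [MAIN] PC=2: DEC 2 -> ACC=8 [depth=0]
Event 22 (EXEC): [MAIN] PC=3: HALT [depth=0]
Max depth observed: 2

Answer: 2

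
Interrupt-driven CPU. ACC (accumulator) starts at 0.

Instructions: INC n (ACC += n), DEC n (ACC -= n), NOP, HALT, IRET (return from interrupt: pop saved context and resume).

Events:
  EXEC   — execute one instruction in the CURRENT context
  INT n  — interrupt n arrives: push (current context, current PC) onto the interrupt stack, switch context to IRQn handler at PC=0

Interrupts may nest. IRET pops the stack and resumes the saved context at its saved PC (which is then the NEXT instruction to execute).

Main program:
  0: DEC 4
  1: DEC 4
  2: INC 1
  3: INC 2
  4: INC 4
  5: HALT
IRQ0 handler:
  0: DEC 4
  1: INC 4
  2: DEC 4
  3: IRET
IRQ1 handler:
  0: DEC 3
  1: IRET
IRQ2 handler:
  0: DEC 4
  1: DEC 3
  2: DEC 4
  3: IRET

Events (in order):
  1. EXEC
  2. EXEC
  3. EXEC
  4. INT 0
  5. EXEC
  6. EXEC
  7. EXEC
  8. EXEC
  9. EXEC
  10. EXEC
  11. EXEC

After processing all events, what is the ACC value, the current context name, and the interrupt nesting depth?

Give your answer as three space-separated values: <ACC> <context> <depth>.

Event 1 (EXEC): [MAIN] PC=0: DEC 4 -> ACC=-4
Event 2 (EXEC): [MAIN] PC=1: DEC 4 -> ACC=-8
Event 3 (EXEC): [MAIN] PC=2: INC 1 -> ACC=-7
Event 4 (INT 0): INT 0 arrives: push (MAIN, PC=3), enter IRQ0 at PC=0 (depth now 1)
Event 5 (EXEC): [IRQ0] PC=0: DEC 4 -> ACC=-11
Event 6 (EXEC): [IRQ0] PC=1: INC 4 -> ACC=-7
Event 7 (EXEC): [IRQ0] PC=2: DEC 4 -> ACC=-11
Event 8 (EXEC): [IRQ0] PC=3: IRET -> resume MAIN at PC=3 (depth now 0)
Event 9 (EXEC): [MAIN] PC=3: INC 2 -> ACC=-9
Event 10 (EXEC): [MAIN] PC=4: INC 4 -> ACC=-5
Event 11 (EXEC): [MAIN] PC=5: HALT

Answer: -5 MAIN 0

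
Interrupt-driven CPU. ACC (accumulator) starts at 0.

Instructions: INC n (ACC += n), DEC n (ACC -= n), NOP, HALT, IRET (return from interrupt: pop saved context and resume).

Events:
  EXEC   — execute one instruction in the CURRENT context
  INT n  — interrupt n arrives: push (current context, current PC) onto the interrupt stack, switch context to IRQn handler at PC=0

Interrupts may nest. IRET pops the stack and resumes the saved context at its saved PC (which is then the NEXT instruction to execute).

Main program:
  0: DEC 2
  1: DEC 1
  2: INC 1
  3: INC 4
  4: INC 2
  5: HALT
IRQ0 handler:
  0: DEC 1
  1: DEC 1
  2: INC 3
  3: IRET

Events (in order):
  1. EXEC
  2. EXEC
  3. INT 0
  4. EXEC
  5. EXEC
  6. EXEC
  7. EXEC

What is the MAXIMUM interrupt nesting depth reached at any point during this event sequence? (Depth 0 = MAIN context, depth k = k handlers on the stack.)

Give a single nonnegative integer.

Answer: 1

Derivation:
Event 1 (EXEC): [MAIN] PC=0: DEC 2 -> ACC=-2 [depth=0]
Event 2 (EXEC): [MAIN] PC=1: DEC 1 -> ACC=-3 [depth=0]
Event 3 (INT 0): INT 0 arrives: push (MAIN, PC=2), enter IRQ0 at PC=0 (depth now 1) [depth=1]
Event 4 (EXEC): [IRQ0] PC=0: DEC 1 -> ACC=-4 [depth=1]
Event 5 (EXEC): [IRQ0] PC=1: DEC 1 -> ACC=-5 [depth=1]
Event 6 (EXEC): [IRQ0] PC=2: INC 3 -> ACC=-2 [depth=1]
Event 7 (EXEC): [IRQ0] PC=3: IRET -> resume MAIN at PC=2 (depth now 0) [depth=0]
Max depth observed: 1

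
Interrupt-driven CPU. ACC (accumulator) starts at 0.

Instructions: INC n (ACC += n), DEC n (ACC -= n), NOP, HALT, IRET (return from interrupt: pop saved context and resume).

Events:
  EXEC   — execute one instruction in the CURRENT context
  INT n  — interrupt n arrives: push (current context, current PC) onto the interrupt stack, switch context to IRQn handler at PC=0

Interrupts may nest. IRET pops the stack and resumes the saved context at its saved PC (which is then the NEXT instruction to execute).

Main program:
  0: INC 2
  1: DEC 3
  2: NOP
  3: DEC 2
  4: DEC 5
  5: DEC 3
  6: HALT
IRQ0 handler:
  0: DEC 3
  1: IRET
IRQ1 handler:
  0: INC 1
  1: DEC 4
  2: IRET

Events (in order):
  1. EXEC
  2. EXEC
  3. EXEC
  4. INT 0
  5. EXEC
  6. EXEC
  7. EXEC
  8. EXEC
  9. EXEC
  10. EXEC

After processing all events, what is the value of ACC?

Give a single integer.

Event 1 (EXEC): [MAIN] PC=0: INC 2 -> ACC=2
Event 2 (EXEC): [MAIN] PC=1: DEC 3 -> ACC=-1
Event 3 (EXEC): [MAIN] PC=2: NOP
Event 4 (INT 0): INT 0 arrives: push (MAIN, PC=3), enter IRQ0 at PC=0 (depth now 1)
Event 5 (EXEC): [IRQ0] PC=0: DEC 3 -> ACC=-4
Event 6 (EXEC): [IRQ0] PC=1: IRET -> resume MAIN at PC=3 (depth now 0)
Event 7 (EXEC): [MAIN] PC=3: DEC 2 -> ACC=-6
Event 8 (EXEC): [MAIN] PC=4: DEC 5 -> ACC=-11
Event 9 (EXEC): [MAIN] PC=5: DEC 3 -> ACC=-14
Event 10 (EXEC): [MAIN] PC=6: HALT

Answer: -14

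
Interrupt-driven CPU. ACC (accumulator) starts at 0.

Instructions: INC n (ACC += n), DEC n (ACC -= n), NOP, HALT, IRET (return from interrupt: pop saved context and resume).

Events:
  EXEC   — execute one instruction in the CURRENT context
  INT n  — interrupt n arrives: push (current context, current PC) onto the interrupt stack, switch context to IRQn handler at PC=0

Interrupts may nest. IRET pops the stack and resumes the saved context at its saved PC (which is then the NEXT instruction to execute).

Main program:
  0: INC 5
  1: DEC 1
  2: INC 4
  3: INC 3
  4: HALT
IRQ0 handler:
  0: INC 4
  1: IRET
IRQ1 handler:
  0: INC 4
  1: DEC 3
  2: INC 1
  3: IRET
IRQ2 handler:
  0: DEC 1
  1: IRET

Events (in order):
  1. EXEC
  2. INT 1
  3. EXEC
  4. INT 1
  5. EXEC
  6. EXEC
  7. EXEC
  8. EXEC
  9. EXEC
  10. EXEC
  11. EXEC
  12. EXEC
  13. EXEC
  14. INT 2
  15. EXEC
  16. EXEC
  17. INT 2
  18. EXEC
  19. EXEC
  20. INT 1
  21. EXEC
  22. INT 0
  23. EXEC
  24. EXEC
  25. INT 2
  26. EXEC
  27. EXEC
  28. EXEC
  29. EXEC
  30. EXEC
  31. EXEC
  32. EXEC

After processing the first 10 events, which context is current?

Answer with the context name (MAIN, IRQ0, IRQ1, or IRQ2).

Answer: IRQ1

Derivation:
Event 1 (EXEC): [MAIN] PC=0: INC 5 -> ACC=5
Event 2 (INT 1): INT 1 arrives: push (MAIN, PC=1), enter IRQ1 at PC=0 (depth now 1)
Event 3 (EXEC): [IRQ1] PC=0: INC 4 -> ACC=9
Event 4 (INT 1): INT 1 arrives: push (IRQ1, PC=1), enter IRQ1 at PC=0 (depth now 2)
Event 5 (EXEC): [IRQ1] PC=0: INC 4 -> ACC=13
Event 6 (EXEC): [IRQ1] PC=1: DEC 3 -> ACC=10
Event 7 (EXEC): [IRQ1] PC=2: INC 1 -> ACC=11
Event 8 (EXEC): [IRQ1] PC=3: IRET -> resume IRQ1 at PC=1 (depth now 1)
Event 9 (EXEC): [IRQ1] PC=1: DEC 3 -> ACC=8
Event 10 (EXEC): [IRQ1] PC=2: INC 1 -> ACC=9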